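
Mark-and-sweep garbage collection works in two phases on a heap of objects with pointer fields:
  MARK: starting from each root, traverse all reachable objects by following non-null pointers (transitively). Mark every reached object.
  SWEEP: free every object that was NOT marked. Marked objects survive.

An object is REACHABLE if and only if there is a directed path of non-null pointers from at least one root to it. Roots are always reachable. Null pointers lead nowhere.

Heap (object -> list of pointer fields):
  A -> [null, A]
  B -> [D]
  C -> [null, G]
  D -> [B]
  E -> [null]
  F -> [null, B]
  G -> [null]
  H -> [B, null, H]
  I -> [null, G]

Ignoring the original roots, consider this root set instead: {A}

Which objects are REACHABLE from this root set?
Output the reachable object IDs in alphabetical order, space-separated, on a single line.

Answer: A

Derivation:
Roots: A
Mark A: refs=null A, marked=A
Unmarked (collected): B C D E F G H I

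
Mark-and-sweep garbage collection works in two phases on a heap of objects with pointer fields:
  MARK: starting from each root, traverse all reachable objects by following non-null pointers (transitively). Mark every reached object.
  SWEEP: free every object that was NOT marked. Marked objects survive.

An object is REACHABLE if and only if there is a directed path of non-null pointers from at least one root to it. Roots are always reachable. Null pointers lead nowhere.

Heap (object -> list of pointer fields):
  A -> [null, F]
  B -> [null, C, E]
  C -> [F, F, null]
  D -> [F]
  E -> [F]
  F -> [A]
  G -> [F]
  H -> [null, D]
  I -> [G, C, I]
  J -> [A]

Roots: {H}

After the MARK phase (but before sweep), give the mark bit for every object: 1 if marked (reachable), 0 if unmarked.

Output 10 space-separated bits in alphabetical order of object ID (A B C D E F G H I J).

Roots: H
Mark H: refs=null D, marked=H
Mark D: refs=F, marked=D H
Mark F: refs=A, marked=D F H
Mark A: refs=null F, marked=A D F H
Unmarked (collected): B C E G I J

Answer: 1 0 0 1 0 1 0 1 0 0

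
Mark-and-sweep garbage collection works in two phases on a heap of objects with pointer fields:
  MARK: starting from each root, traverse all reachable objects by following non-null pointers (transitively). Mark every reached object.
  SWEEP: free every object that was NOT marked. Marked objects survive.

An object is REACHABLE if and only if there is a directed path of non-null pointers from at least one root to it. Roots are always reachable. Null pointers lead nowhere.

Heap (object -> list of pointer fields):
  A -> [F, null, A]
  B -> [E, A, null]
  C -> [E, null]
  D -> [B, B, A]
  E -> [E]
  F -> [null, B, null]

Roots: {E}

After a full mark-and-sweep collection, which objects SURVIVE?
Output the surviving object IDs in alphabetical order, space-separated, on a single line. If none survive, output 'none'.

Answer: E

Derivation:
Roots: E
Mark E: refs=E, marked=E
Unmarked (collected): A B C D F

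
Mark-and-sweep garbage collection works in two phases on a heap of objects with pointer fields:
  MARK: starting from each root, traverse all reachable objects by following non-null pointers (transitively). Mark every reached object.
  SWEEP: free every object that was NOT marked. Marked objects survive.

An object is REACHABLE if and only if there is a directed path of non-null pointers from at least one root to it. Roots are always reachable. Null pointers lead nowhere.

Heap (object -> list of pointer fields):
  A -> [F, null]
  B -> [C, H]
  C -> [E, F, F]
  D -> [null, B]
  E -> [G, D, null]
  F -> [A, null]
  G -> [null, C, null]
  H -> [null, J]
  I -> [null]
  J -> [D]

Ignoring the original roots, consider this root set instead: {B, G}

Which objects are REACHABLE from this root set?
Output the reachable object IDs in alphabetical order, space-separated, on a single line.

Roots: B G
Mark B: refs=C H, marked=B
Mark G: refs=null C null, marked=B G
Mark C: refs=E F F, marked=B C G
Mark H: refs=null J, marked=B C G H
Mark E: refs=G D null, marked=B C E G H
Mark F: refs=A null, marked=B C E F G H
Mark J: refs=D, marked=B C E F G H J
Mark D: refs=null B, marked=B C D E F G H J
Mark A: refs=F null, marked=A B C D E F G H J
Unmarked (collected): I

Answer: A B C D E F G H J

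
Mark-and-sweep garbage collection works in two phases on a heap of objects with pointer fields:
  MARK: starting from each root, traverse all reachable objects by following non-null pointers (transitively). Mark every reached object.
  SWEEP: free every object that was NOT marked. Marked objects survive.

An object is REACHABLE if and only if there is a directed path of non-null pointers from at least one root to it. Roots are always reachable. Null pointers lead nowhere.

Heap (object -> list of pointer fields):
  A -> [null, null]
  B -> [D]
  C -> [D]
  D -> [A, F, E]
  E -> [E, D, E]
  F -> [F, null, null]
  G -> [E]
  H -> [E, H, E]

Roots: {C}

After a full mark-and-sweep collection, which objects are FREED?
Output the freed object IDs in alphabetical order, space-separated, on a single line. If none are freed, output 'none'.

Roots: C
Mark C: refs=D, marked=C
Mark D: refs=A F E, marked=C D
Mark A: refs=null null, marked=A C D
Mark F: refs=F null null, marked=A C D F
Mark E: refs=E D E, marked=A C D E F
Unmarked (collected): B G H

Answer: B G H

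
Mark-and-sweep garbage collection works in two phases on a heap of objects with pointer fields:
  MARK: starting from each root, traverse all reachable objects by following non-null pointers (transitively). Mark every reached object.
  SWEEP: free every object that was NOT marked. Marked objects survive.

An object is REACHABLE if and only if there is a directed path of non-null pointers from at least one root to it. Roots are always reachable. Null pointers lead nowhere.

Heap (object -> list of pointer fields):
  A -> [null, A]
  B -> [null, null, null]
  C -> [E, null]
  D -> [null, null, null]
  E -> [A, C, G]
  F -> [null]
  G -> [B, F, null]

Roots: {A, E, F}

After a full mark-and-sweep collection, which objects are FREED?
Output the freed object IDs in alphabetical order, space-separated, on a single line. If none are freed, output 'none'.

Roots: A E F
Mark A: refs=null A, marked=A
Mark E: refs=A C G, marked=A E
Mark F: refs=null, marked=A E F
Mark C: refs=E null, marked=A C E F
Mark G: refs=B F null, marked=A C E F G
Mark B: refs=null null null, marked=A B C E F G
Unmarked (collected): D

Answer: D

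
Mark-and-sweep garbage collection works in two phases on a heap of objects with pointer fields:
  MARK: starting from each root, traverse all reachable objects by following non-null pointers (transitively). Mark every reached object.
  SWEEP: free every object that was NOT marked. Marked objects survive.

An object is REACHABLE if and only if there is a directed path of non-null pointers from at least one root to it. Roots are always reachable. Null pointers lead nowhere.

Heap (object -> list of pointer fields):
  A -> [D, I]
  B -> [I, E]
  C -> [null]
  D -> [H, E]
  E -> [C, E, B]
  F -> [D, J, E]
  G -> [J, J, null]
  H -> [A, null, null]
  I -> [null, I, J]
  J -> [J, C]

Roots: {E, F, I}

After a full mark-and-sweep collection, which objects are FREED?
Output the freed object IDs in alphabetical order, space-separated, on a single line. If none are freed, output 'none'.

Answer: G

Derivation:
Roots: E F I
Mark E: refs=C E B, marked=E
Mark F: refs=D J E, marked=E F
Mark I: refs=null I J, marked=E F I
Mark C: refs=null, marked=C E F I
Mark B: refs=I E, marked=B C E F I
Mark D: refs=H E, marked=B C D E F I
Mark J: refs=J C, marked=B C D E F I J
Mark H: refs=A null null, marked=B C D E F H I J
Mark A: refs=D I, marked=A B C D E F H I J
Unmarked (collected): G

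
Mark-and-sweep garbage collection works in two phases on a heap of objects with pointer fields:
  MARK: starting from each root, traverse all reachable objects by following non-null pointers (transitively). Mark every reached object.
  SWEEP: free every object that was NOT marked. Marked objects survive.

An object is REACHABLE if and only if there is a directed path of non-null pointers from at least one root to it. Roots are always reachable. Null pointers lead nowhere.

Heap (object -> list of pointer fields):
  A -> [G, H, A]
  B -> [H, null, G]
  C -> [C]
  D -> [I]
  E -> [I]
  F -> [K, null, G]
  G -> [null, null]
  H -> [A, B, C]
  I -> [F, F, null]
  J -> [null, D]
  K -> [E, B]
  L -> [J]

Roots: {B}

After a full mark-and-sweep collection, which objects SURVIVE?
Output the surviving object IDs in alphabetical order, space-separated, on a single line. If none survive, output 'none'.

Answer: A B C G H

Derivation:
Roots: B
Mark B: refs=H null G, marked=B
Mark H: refs=A B C, marked=B H
Mark G: refs=null null, marked=B G H
Mark A: refs=G H A, marked=A B G H
Mark C: refs=C, marked=A B C G H
Unmarked (collected): D E F I J K L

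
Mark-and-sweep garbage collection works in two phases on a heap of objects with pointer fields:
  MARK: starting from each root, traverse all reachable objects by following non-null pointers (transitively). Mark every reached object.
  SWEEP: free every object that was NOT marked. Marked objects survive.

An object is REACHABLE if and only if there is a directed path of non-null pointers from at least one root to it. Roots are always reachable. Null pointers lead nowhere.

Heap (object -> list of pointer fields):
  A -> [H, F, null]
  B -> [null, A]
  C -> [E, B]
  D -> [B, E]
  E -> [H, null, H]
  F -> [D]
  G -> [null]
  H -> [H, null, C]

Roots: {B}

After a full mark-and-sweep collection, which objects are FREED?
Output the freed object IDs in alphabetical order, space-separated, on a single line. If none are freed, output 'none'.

Roots: B
Mark B: refs=null A, marked=B
Mark A: refs=H F null, marked=A B
Mark H: refs=H null C, marked=A B H
Mark F: refs=D, marked=A B F H
Mark C: refs=E B, marked=A B C F H
Mark D: refs=B E, marked=A B C D F H
Mark E: refs=H null H, marked=A B C D E F H
Unmarked (collected): G

Answer: G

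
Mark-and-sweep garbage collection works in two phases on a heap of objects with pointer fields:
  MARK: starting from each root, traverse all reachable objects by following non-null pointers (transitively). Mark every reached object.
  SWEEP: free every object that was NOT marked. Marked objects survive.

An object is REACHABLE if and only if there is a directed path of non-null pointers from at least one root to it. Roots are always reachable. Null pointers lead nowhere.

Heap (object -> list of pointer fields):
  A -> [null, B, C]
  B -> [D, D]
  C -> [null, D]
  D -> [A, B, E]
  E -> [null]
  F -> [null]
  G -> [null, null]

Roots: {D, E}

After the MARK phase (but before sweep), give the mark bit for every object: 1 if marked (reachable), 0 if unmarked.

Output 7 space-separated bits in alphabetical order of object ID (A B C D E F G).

Answer: 1 1 1 1 1 0 0

Derivation:
Roots: D E
Mark D: refs=A B E, marked=D
Mark E: refs=null, marked=D E
Mark A: refs=null B C, marked=A D E
Mark B: refs=D D, marked=A B D E
Mark C: refs=null D, marked=A B C D E
Unmarked (collected): F G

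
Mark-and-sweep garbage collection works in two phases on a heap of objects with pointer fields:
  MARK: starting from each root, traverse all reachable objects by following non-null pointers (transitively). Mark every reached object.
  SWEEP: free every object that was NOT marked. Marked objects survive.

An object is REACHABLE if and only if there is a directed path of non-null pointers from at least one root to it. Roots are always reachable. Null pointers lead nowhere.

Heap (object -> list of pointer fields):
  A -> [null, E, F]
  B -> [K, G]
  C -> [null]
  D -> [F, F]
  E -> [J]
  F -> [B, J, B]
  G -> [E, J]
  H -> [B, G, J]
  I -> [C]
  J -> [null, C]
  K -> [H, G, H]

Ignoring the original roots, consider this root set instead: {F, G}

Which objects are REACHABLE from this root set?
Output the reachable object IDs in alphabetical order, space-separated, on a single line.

Roots: F G
Mark F: refs=B J B, marked=F
Mark G: refs=E J, marked=F G
Mark B: refs=K G, marked=B F G
Mark J: refs=null C, marked=B F G J
Mark E: refs=J, marked=B E F G J
Mark K: refs=H G H, marked=B E F G J K
Mark C: refs=null, marked=B C E F G J K
Mark H: refs=B G J, marked=B C E F G H J K
Unmarked (collected): A D I

Answer: B C E F G H J K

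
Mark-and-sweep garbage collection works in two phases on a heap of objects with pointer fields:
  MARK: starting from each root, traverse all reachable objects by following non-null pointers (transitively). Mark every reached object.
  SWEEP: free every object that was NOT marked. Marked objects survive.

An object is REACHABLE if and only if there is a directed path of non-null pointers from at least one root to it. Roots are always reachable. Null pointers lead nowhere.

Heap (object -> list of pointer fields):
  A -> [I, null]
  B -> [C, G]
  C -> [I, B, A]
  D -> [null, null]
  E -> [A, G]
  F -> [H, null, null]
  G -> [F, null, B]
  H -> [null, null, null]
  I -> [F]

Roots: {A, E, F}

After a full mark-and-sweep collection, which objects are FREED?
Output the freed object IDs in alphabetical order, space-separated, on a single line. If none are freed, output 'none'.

Answer: D

Derivation:
Roots: A E F
Mark A: refs=I null, marked=A
Mark E: refs=A G, marked=A E
Mark F: refs=H null null, marked=A E F
Mark I: refs=F, marked=A E F I
Mark G: refs=F null B, marked=A E F G I
Mark H: refs=null null null, marked=A E F G H I
Mark B: refs=C G, marked=A B E F G H I
Mark C: refs=I B A, marked=A B C E F G H I
Unmarked (collected): D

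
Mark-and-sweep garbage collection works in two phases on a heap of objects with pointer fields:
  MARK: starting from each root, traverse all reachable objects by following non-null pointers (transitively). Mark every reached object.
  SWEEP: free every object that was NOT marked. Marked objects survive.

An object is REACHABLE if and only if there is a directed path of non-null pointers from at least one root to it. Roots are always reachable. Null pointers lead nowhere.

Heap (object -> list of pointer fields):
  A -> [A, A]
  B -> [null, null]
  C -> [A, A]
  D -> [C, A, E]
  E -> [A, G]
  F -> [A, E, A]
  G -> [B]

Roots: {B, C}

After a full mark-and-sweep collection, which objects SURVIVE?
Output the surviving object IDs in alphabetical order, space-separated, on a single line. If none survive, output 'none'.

Roots: B C
Mark B: refs=null null, marked=B
Mark C: refs=A A, marked=B C
Mark A: refs=A A, marked=A B C
Unmarked (collected): D E F G

Answer: A B C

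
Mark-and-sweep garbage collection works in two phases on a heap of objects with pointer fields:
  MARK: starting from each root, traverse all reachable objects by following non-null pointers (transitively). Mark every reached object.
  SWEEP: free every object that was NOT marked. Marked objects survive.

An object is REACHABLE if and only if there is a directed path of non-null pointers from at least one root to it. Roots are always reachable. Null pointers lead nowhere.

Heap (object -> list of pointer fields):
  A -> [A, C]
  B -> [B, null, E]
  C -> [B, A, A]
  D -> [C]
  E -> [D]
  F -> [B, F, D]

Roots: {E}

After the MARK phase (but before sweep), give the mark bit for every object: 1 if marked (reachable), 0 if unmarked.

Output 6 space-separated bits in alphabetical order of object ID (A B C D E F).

Roots: E
Mark E: refs=D, marked=E
Mark D: refs=C, marked=D E
Mark C: refs=B A A, marked=C D E
Mark B: refs=B null E, marked=B C D E
Mark A: refs=A C, marked=A B C D E
Unmarked (collected): F

Answer: 1 1 1 1 1 0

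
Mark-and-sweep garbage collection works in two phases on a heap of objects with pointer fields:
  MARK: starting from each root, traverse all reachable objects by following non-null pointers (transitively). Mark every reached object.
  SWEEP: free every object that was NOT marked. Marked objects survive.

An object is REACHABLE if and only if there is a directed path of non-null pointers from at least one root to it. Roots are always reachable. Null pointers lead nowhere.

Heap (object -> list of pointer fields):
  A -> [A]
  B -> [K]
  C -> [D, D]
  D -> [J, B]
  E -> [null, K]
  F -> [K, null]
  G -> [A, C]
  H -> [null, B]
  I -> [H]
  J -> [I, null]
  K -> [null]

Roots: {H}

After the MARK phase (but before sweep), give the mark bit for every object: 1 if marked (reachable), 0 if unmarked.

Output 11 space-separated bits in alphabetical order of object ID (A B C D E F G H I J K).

Answer: 0 1 0 0 0 0 0 1 0 0 1

Derivation:
Roots: H
Mark H: refs=null B, marked=H
Mark B: refs=K, marked=B H
Mark K: refs=null, marked=B H K
Unmarked (collected): A C D E F G I J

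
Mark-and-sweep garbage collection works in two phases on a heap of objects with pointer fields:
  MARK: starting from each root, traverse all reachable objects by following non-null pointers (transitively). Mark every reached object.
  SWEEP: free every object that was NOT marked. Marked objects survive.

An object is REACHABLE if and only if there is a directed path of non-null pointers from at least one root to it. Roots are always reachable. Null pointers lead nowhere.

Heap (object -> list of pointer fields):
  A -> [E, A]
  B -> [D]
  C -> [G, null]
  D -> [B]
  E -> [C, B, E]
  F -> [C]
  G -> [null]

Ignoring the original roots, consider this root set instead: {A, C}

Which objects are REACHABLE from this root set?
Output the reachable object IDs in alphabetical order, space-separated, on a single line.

Answer: A B C D E G

Derivation:
Roots: A C
Mark A: refs=E A, marked=A
Mark C: refs=G null, marked=A C
Mark E: refs=C B E, marked=A C E
Mark G: refs=null, marked=A C E G
Mark B: refs=D, marked=A B C E G
Mark D: refs=B, marked=A B C D E G
Unmarked (collected): F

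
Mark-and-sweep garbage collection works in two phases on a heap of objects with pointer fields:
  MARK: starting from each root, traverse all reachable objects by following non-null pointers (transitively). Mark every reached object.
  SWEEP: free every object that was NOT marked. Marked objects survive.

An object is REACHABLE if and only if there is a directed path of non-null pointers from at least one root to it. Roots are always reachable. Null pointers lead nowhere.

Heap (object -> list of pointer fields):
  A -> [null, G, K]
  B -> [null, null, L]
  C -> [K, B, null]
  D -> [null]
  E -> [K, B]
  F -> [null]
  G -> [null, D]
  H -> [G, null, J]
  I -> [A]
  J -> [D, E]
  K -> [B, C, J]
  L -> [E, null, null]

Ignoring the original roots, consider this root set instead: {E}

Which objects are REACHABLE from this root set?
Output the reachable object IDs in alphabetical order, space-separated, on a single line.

Roots: E
Mark E: refs=K B, marked=E
Mark K: refs=B C J, marked=E K
Mark B: refs=null null L, marked=B E K
Mark C: refs=K B null, marked=B C E K
Mark J: refs=D E, marked=B C E J K
Mark L: refs=E null null, marked=B C E J K L
Mark D: refs=null, marked=B C D E J K L
Unmarked (collected): A F G H I

Answer: B C D E J K L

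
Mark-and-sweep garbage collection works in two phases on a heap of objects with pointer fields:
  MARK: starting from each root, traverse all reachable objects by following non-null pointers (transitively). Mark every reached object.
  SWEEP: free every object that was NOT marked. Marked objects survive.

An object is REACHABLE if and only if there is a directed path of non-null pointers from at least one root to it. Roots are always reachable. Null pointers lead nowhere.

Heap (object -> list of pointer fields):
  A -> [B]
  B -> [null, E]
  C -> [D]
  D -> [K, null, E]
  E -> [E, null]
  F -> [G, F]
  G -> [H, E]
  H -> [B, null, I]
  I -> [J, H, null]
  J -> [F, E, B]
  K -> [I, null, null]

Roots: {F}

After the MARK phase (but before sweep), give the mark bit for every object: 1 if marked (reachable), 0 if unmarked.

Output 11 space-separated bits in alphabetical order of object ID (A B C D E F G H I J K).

Answer: 0 1 0 0 1 1 1 1 1 1 0

Derivation:
Roots: F
Mark F: refs=G F, marked=F
Mark G: refs=H E, marked=F G
Mark H: refs=B null I, marked=F G H
Mark E: refs=E null, marked=E F G H
Mark B: refs=null E, marked=B E F G H
Mark I: refs=J H null, marked=B E F G H I
Mark J: refs=F E B, marked=B E F G H I J
Unmarked (collected): A C D K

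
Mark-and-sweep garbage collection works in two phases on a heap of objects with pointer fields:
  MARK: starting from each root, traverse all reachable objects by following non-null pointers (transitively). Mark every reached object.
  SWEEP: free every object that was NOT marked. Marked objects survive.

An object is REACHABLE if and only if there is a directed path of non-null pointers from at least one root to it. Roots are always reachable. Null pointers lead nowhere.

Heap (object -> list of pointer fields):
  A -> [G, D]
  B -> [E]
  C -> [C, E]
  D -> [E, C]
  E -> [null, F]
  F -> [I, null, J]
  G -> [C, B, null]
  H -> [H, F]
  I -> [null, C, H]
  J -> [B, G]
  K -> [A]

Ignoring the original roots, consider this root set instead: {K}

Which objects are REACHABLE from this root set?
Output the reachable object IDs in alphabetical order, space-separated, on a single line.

Answer: A B C D E F G H I J K

Derivation:
Roots: K
Mark K: refs=A, marked=K
Mark A: refs=G D, marked=A K
Mark G: refs=C B null, marked=A G K
Mark D: refs=E C, marked=A D G K
Mark C: refs=C E, marked=A C D G K
Mark B: refs=E, marked=A B C D G K
Mark E: refs=null F, marked=A B C D E G K
Mark F: refs=I null J, marked=A B C D E F G K
Mark I: refs=null C H, marked=A B C D E F G I K
Mark J: refs=B G, marked=A B C D E F G I J K
Mark H: refs=H F, marked=A B C D E F G H I J K
Unmarked (collected): (none)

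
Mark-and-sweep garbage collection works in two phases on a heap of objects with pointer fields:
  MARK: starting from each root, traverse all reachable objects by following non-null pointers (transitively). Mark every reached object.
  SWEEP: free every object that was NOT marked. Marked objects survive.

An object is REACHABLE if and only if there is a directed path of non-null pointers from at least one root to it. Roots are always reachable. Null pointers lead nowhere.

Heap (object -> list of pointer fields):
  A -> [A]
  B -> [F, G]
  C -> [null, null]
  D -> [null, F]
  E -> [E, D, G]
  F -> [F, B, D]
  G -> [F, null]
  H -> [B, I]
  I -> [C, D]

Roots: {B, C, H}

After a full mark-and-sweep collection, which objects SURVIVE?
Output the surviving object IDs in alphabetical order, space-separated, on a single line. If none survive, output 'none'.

Answer: B C D F G H I

Derivation:
Roots: B C H
Mark B: refs=F G, marked=B
Mark C: refs=null null, marked=B C
Mark H: refs=B I, marked=B C H
Mark F: refs=F B D, marked=B C F H
Mark G: refs=F null, marked=B C F G H
Mark I: refs=C D, marked=B C F G H I
Mark D: refs=null F, marked=B C D F G H I
Unmarked (collected): A E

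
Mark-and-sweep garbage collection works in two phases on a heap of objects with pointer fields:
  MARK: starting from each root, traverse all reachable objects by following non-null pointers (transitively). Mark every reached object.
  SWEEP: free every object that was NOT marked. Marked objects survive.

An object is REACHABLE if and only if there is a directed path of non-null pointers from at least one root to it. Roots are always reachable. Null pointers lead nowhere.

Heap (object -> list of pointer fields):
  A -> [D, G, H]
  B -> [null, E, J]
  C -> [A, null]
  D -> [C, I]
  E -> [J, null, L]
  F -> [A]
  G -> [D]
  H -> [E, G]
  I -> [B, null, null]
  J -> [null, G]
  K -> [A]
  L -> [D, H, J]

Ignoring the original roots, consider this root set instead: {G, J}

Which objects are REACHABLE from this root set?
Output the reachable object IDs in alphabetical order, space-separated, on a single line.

Roots: G J
Mark G: refs=D, marked=G
Mark J: refs=null G, marked=G J
Mark D: refs=C I, marked=D G J
Mark C: refs=A null, marked=C D G J
Mark I: refs=B null null, marked=C D G I J
Mark A: refs=D G H, marked=A C D G I J
Mark B: refs=null E J, marked=A B C D G I J
Mark H: refs=E G, marked=A B C D G H I J
Mark E: refs=J null L, marked=A B C D E G H I J
Mark L: refs=D H J, marked=A B C D E G H I J L
Unmarked (collected): F K

Answer: A B C D E G H I J L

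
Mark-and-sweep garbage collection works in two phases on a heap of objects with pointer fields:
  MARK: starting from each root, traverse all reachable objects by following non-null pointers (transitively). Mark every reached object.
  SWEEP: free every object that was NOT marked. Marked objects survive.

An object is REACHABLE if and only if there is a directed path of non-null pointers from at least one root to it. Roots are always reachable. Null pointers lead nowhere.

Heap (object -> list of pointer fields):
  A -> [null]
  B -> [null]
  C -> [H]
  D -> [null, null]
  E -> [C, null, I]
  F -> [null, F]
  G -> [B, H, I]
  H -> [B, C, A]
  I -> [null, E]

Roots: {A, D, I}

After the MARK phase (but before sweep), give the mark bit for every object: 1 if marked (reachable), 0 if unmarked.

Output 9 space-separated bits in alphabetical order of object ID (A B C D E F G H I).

Roots: A D I
Mark A: refs=null, marked=A
Mark D: refs=null null, marked=A D
Mark I: refs=null E, marked=A D I
Mark E: refs=C null I, marked=A D E I
Mark C: refs=H, marked=A C D E I
Mark H: refs=B C A, marked=A C D E H I
Mark B: refs=null, marked=A B C D E H I
Unmarked (collected): F G

Answer: 1 1 1 1 1 0 0 1 1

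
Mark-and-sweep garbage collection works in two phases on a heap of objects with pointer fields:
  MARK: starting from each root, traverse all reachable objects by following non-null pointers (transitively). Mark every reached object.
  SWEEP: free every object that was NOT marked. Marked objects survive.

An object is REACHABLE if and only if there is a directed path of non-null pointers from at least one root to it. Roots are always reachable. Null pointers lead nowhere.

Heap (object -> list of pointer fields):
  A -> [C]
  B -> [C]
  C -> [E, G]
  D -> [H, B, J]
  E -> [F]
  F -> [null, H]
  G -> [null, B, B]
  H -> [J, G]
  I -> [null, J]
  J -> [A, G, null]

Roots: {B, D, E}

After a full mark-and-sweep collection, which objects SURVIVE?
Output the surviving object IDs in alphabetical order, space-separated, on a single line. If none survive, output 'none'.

Answer: A B C D E F G H J

Derivation:
Roots: B D E
Mark B: refs=C, marked=B
Mark D: refs=H B J, marked=B D
Mark E: refs=F, marked=B D E
Mark C: refs=E G, marked=B C D E
Mark H: refs=J G, marked=B C D E H
Mark J: refs=A G null, marked=B C D E H J
Mark F: refs=null H, marked=B C D E F H J
Mark G: refs=null B B, marked=B C D E F G H J
Mark A: refs=C, marked=A B C D E F G H J
Unmarked (collected): I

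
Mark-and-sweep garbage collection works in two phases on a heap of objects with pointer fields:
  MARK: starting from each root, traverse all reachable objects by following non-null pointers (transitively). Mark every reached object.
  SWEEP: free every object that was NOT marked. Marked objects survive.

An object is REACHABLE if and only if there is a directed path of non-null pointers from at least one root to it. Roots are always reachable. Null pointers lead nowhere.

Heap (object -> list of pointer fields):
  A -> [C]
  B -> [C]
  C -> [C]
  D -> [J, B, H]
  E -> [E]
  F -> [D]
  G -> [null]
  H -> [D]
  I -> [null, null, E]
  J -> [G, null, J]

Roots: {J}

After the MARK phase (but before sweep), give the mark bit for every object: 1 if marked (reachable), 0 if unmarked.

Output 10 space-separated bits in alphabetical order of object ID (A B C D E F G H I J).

Answer: 0 0 0 0 0 0 1 0 0 1

Derivation:
Roots: J
Mark J: refs=G null J, marked=J
Mark G: refs=null, marked=G J
Unmarked (collected): A B C D E F H I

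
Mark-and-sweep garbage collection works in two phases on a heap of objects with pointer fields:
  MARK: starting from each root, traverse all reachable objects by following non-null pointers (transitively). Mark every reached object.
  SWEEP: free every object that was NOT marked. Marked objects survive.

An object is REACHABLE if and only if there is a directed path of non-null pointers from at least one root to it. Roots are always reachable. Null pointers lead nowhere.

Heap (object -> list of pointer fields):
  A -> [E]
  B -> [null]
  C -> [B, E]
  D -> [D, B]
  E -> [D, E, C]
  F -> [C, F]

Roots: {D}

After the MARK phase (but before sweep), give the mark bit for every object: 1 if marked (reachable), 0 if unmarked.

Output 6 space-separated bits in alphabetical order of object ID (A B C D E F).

Roots: D
Mark D: refs=D B, marked=D
Mark B: refs=null, marked=B D
Unmarked (collected): A C E F

Answer: 0 1 0 1 0 0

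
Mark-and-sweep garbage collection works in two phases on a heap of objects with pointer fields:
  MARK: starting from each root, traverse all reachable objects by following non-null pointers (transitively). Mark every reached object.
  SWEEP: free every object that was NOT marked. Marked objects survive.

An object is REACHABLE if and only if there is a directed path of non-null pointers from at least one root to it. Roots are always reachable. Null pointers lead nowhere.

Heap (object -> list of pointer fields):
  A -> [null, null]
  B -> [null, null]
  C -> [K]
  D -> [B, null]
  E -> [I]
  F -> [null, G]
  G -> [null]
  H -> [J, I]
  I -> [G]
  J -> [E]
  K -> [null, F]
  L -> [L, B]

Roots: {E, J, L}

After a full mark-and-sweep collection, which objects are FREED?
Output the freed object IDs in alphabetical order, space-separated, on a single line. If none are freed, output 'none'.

Roots: E J L
Mark E: refs=I, marked=E
Mark J: refs=E, marked=E J
Mark L: refs=L B, marked=E J L
Mark I: refs=G, marked=E I J L
Mark B: refs=null null, marked=B E I J L
Mark G: refs=null, marked=B E G I J L
Unmarked (collected): A C D F H K

Answer: A C D F H K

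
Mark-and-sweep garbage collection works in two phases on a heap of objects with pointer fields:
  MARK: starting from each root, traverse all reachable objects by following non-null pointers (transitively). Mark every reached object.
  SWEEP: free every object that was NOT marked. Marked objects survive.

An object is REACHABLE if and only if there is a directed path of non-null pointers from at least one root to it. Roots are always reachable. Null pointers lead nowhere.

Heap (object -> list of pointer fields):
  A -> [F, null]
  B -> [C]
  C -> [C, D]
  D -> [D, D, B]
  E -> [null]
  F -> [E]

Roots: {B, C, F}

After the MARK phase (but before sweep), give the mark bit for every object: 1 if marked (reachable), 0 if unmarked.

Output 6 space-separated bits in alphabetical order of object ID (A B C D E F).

Answer: 0 1 1 1 1 1

Derivation:
Roots: B C F
Mark B: refs=C, marked=B
Mark C: refs=C D, marked=B C
Mark F: refs=E, marked=B C F
Mark D: refs=D D B, marked=B C D F
Mark E: refs=null, marked=B C D E F
Unmarked (collected): A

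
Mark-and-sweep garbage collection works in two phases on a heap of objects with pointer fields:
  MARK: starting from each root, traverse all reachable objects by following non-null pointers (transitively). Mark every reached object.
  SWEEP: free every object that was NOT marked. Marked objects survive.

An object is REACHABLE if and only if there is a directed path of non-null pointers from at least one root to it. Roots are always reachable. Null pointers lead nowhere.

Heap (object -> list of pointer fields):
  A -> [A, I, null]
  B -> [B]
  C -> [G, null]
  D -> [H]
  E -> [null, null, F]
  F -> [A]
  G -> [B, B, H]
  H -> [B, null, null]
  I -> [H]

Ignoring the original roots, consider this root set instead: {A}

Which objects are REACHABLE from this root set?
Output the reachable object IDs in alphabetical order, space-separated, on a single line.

Answer: A B H I

Derivation:
Roots: A
Mark A: refs=A I null, marked=A
Mark I: refs=H, marked=A I
Mark H: refs=B null null, marked=A H I
Mark B: refs=B, marked=A B H I
Unmarked (collected): C D E F G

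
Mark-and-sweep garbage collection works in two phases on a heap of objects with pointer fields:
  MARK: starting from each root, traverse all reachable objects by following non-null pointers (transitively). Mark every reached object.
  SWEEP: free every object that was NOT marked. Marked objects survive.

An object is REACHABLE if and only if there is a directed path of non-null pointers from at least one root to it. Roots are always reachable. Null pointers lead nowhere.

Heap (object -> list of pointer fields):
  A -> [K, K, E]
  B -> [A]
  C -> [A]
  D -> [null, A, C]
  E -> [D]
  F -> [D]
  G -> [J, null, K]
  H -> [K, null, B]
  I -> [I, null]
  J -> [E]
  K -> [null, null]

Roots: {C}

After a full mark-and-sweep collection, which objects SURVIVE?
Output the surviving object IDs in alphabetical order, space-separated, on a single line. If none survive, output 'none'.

Roots: C
Mark C: refs=A, marked=C
Mark A: refs=K K E, marked=A C
Mark K: refs=null null, marked=A C K
Mark E: refs=D, marked=A C E K
Mark D: refs=null A C, marked=A C D E K
Unmarked (collected): B F G H I J

Answer: A C D E K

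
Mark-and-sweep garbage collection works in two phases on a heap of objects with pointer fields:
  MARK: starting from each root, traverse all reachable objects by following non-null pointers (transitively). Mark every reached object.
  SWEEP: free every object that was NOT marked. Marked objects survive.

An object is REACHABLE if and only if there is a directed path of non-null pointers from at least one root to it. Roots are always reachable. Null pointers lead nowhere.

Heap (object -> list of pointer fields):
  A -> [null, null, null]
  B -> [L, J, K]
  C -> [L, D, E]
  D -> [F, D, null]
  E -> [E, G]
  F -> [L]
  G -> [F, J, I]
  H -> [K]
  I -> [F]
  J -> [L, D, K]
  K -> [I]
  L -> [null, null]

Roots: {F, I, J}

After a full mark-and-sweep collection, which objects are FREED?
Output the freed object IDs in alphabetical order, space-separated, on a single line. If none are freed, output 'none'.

Roots: F I J
Mark F: refs=L, marked=F
Mark I: refs=F, marked=F I
Mark J: refs=L D K, marked=F I J
Mark L: refs=null null, marked=F I J L
Mark D: refs=F D null, marked=D F I J L
Mark K: refs=I, marked=D F I J K L
Unmarked (collected): A B C E G H

Answer: A B C E G H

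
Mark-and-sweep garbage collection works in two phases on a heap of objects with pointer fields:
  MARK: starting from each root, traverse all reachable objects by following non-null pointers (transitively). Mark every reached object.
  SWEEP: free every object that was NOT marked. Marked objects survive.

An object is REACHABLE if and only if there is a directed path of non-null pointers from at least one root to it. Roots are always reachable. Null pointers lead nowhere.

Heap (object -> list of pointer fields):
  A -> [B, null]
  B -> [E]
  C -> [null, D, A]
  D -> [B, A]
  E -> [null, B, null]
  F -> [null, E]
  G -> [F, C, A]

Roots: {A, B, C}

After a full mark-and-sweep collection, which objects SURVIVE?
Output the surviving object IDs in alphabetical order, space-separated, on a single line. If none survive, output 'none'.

Answer: A B C D E

Derivation:
Roots: A B C
Mark A: refs=B null, marked=A
Mark B: refs=E, marked=A B
Mark C: refs=null D A, marked=A B C
Mark E: refs=null B null, marked=A B C E
Mark D: refs=B A, marked=A B C D E
Unmarked (collected): F G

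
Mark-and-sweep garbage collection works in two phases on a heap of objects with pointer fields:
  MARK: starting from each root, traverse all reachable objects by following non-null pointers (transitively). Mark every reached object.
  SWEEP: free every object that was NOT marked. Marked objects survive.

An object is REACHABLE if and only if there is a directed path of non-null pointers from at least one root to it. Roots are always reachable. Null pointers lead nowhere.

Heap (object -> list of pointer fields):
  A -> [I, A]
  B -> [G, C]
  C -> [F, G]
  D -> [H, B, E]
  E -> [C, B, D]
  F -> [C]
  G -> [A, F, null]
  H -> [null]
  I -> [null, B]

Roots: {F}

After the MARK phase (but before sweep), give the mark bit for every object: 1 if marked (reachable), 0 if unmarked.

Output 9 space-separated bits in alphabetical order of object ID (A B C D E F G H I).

Answer: 1 1 1 0 0 1 1 0 1

Derivation:
Roots: F
Mark F: refs=C, marked=F
Mark C: refs=F G, marked=C F
Mark G: refs=A F null, marked=C F G
Mark A: refs=I A, marked=A C F G
Mark I: refs=null B, marked=A C F G I
Mark B: refs=G C, marked=A B C F G I
Unmarked (collected): D E H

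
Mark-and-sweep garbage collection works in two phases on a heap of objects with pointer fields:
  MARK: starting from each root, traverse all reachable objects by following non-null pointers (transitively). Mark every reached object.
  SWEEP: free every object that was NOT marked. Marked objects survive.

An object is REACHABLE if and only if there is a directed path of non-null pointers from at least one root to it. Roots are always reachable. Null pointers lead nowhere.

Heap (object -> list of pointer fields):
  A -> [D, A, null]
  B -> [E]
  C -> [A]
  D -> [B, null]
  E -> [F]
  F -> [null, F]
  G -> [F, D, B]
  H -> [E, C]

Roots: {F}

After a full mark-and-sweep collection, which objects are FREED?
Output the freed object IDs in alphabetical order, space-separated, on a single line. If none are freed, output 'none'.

Answer: A B C D E G H

Derivation:
Roots: F
Mark F: refs=null F, marked=F
Unmarked (collected): A B C D E G H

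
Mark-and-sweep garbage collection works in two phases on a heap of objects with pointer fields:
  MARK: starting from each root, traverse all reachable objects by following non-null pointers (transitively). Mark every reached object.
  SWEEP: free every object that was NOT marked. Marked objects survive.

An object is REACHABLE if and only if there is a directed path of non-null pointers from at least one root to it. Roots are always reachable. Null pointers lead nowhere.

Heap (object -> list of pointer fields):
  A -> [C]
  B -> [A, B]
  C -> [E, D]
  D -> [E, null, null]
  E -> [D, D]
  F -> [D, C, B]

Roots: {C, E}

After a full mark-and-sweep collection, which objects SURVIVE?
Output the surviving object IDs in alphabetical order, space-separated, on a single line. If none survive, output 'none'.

Roots: C E
Mark C: refs=E D, marked=C
Mark E: refs=D D, marked=C E
Mark D: refs=E null null, marked=C D E
Unmarked (collected): A B F

Answer: C D E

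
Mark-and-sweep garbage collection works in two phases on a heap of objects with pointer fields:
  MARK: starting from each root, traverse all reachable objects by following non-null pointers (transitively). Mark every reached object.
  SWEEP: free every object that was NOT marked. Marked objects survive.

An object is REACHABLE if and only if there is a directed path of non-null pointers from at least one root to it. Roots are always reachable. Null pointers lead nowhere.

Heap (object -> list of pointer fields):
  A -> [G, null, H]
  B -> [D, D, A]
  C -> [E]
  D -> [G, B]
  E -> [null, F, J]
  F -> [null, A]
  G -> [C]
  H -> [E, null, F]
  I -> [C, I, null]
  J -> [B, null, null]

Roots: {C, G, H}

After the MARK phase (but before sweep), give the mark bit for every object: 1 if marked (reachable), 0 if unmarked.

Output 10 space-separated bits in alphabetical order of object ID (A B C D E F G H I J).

Roots: C G H
Mark C: refs=E, marked=C
Mark G: refs=C, marked=C G
Mark H: refs=E null F, marked=C G H
Mark E: refs=null F J, marked=C E G H
Mark F: refs=null A, marked=C E F G H
Mark J: refs=B null null, marked=C E F G H J
Mark A: refs=G null H, marked=A C E F G H J
Mark B: refs=D D A, marked=A B C E F G H J
Mark D: refs=G B, marked=A B C D E F G H J
Unmarked (collected): I

Answer: 1 1 1 1 1 1 1 1 0 1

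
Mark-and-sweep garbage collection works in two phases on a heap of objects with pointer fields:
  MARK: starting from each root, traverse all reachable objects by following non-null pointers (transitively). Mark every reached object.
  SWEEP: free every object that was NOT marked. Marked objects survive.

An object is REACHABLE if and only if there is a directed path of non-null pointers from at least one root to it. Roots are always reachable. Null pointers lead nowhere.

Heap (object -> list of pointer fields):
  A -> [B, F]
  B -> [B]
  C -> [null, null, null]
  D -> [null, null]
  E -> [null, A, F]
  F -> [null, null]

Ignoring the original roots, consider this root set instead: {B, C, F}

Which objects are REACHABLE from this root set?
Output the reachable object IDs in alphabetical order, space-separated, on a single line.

Roots: B C F
Mark B: refs=B, marked=B
Mark C: refs=null null null, marked=B C
Mark F: refs=null null, marked=B C F
Unmarked (collected): A D E

Answer: B C F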